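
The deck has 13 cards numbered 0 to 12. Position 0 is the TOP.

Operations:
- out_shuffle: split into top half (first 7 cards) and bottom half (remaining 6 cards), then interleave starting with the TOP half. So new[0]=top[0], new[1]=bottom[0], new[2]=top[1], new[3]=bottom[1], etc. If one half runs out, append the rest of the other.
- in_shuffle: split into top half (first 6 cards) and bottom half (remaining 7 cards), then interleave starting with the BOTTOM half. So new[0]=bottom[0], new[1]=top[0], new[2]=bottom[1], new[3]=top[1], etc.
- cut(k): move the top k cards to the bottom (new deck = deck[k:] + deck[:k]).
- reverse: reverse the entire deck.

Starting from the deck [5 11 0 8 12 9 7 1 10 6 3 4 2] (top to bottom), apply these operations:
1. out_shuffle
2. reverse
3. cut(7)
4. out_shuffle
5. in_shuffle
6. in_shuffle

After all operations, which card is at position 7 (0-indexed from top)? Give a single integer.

Answer: 2

Derivation:
After op 1 (out_shuffle): [5 1 11 10 0 6 8 3 12 4 9 2 7]
After op 2 (reverse): [7 2 9 4 12 3 8 6 0 10 11 1 5]
After op 3 (cut(7)): [6 0 10 11 1 5 7 2 9 4 12 3 8]
After op 4 (out_shuffle): [6 2 0 9 10 4 11 12 1 3 5 8 7]
After op 5 (in_shuffle): [11 6 12 2 1 0 3 9 5 10 8 4 7]
After op 6 (in_shuffle): [3 11 9 6 5 12 10 2 8 1 4 0 7]
Position 7: card 2.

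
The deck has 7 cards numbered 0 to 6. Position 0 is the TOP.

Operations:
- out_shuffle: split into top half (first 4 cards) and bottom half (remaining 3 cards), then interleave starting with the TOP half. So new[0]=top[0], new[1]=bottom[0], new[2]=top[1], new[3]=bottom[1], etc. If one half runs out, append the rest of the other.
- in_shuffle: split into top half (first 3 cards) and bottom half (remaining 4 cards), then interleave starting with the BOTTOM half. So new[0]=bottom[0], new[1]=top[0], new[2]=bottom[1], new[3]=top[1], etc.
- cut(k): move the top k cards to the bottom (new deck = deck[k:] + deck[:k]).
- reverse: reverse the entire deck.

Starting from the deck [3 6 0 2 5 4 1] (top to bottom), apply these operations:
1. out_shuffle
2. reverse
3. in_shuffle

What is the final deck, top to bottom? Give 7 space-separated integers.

Answer: 4 2 6 1 5 0 3

Derivation:
After op 1 (out_shuffle): [3 5 6 4 0 1 2]
After op 2 (reverse): [2 1 0 4 6 5 3]
After op 3 (in_shuffle): [4 2 6 1 5 0 3]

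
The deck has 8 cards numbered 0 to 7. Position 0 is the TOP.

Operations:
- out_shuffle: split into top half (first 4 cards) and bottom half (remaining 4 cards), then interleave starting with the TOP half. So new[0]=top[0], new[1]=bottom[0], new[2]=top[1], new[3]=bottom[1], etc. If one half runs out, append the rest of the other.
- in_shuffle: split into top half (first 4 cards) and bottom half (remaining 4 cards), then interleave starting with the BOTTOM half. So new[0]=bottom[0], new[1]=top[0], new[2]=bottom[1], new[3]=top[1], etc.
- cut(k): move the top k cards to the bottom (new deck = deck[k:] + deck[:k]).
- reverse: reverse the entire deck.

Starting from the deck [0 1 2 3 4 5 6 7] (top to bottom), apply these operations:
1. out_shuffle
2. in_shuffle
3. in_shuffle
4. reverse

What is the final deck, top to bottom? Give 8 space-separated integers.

After op 1 (out_shuffle): [0 4 1 5 2 6 3 7]
After op 2 (in_shuffle): [2 0 6 4 3 1 7 5]
After op 3 (in_shuffle): [3 2 1 0 7 6 5 4]
After op 4 (reverse): [4 5 6 7 0 1 2 3]

Answer: 4 5 6 7 0 1 2 3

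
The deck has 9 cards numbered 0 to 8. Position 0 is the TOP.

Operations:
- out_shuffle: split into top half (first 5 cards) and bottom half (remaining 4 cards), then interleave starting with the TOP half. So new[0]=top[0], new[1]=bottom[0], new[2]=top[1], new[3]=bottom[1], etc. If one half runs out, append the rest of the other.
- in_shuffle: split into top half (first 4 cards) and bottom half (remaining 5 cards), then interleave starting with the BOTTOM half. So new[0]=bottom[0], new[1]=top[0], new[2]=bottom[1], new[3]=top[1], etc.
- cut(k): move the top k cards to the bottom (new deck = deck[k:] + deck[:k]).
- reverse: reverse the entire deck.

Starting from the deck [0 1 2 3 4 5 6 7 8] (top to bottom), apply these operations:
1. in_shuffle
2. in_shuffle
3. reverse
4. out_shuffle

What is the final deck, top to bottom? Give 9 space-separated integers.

After op 1 (in_shuffle): [4 0 5 1 6 2 7 3 8]
After op 2 (in_shuffle): [6 4 2 0 7 5 3 1 8]
After op 3 (reverse): [8 1 3 5 7 0 2 4 6]
After op 4 (out_shuffle): [8 0 1 2 3 4 5 6 7]

Answer: 8 0 1 2 3 4 5 6 7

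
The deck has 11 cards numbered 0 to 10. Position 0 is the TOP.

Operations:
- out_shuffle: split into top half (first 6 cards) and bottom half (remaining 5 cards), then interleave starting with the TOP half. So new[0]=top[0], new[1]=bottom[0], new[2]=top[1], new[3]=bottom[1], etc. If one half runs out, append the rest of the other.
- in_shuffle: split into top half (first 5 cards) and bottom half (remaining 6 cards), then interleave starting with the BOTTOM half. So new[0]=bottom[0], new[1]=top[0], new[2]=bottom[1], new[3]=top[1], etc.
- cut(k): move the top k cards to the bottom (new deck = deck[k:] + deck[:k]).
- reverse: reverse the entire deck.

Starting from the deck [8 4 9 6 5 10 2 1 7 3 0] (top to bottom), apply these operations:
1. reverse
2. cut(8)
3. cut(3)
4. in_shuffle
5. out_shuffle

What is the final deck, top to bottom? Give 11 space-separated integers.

Answer: 10 9 0 1 5 4 3 2 6 8 7

Derivation:
After op 1 (reverse): [0 3 7 1 2 10 5 6 9 4 8]
After op 2 (cut(8)): [9 4 8 0 3 7 1 2 10 5 6]
After op 3 (cut(3)): [0 3 7 1 2 10 5 6 9 4 8]
After op 4 (in_shuffle): [10 0 5 3 6 7 9 1 4 2 8]
After op 5 (out_shuffle): [10 9 0 1 5 4 3 2 6 8 7]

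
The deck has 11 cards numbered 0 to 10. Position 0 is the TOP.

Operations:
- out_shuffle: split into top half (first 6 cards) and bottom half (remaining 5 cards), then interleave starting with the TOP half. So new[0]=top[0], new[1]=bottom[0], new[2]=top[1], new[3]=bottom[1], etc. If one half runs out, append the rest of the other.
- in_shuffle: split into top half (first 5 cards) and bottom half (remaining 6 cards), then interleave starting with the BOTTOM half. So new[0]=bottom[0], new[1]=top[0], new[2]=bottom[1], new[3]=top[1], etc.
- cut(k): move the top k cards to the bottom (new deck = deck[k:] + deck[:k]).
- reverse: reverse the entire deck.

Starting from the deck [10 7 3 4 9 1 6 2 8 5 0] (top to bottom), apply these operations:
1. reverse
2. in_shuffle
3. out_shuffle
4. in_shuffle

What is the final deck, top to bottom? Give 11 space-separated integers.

After op 1 (reverse): [0 5 8 2 6 1 9 4 3 7 10]
After op 2 (in_shuffle): [1 0 9 5 4 8 3 2 7 6 10]
After op 3 (out_shuffle): [1 3 0 2 9 7 5 6 4 10 8]
After op 4 (in_shuffle): [7 1 5 3 6 0 4 2 10 9 8]

Answer: 7 1 5 3 6 0 4 2 10 9 8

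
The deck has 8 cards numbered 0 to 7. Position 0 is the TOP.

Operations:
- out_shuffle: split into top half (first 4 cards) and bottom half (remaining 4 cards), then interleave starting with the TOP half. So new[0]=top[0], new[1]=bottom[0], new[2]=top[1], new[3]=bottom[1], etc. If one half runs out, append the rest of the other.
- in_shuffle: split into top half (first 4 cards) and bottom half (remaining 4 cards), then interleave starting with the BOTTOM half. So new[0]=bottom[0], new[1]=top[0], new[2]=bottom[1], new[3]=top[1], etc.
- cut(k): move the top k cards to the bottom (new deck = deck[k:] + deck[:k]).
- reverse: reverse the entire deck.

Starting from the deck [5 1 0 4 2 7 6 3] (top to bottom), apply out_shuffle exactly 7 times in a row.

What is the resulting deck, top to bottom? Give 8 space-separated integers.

After op 1 (out_shuffle): [5 2 1 7 0 6 4 3]
After op 2 (out_shuffle): [5 0 2 6 1 4 7 3]
After op 3 (out_shuffle): [5 1 0 4 2 7 6 3]
After op 4 (out_shuffle): [5 2 1 7 0 6 4 3]
After op 5 (out_shuffle): [5 0 2 6 1 4 7 3]
After op 6 (out_shuffle): [5 1 0 4 2 7 6 3]
After op 7 (out_shuffle): [5 2 1 7 0 6 4 3]

Answer: 5 2 1 7 0 6 4 3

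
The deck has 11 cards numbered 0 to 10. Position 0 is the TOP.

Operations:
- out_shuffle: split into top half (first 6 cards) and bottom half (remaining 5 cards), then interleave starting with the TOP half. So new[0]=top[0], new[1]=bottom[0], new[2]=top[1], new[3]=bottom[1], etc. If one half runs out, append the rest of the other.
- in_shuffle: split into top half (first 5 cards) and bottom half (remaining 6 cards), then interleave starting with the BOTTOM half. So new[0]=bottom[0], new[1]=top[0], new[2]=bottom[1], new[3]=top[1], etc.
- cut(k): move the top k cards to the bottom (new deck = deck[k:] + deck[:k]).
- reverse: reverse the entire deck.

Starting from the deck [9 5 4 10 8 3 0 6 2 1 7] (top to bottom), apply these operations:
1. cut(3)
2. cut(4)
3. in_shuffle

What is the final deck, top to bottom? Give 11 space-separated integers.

After op 1 (cut(3)): [10 8 3 0 6 2 1 7 9 5 4]
After op 2 (cut(4)): [6 2 1 7 9 5 4 10 8 3 0]
After op 3 (in_shuffle): [5 6 4 2 10 1 8 7 3 9 0]

Answer: 5 6 4 2 10 1 8 7 3 9 0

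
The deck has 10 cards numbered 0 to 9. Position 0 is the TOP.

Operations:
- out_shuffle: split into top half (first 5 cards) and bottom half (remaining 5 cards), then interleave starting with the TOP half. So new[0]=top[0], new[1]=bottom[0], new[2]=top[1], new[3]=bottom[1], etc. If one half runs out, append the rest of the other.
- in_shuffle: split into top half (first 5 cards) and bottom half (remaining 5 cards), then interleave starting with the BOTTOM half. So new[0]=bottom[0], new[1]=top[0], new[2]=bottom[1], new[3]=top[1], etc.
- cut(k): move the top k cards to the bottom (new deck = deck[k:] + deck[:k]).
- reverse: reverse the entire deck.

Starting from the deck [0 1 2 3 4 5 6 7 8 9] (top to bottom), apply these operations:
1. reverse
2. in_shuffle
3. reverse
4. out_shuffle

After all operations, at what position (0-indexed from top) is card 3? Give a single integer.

Answer: 5

Derivation:
After op 1 (reverse): [9 8 7 6 5 4 3 2 1 0]
After op 2 (in_shuffle): [4 9 3 8 2 7 1 6 0 5]
After op 3 (reverse): [5 0 6 1 7 2 8 3 9 4]
After op 4 (out_shuffle): [5 2 0 8 6 3 1 9 7 4]
Card 3 is at position 5.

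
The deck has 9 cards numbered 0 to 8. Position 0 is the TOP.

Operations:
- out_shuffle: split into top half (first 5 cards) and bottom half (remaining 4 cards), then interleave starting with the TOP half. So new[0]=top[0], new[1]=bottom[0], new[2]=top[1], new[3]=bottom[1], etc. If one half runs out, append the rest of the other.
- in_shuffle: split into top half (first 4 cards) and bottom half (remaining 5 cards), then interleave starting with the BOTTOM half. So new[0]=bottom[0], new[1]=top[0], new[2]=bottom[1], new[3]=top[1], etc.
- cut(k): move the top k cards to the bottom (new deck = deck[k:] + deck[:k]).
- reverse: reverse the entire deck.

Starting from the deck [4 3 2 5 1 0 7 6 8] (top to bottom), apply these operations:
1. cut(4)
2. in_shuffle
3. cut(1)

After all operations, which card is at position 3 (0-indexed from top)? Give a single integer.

Answer: 3

Derivation:
After op 1 (cut(4)): [1 0 7 6 8 4 3 2 5]
After op 2 (in_shuffle): [8 1 4 0 3 7 2 6 5]
After op 3 (cut(1)): [1 4 0 3 7 2 6 5 8]
Position 3: card 3.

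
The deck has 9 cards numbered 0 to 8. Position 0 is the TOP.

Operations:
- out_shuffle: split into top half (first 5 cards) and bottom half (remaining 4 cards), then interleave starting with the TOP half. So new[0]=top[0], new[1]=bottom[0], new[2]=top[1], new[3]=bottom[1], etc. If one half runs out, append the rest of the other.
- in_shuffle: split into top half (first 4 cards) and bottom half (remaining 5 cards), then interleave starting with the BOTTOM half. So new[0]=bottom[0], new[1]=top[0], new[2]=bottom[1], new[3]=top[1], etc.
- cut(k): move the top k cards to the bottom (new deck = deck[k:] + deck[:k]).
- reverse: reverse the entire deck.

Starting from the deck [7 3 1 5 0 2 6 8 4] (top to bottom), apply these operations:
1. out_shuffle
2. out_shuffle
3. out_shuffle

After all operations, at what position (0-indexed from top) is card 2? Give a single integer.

After op 1 (out_shuffle): [7 2 3 6 1 8 5 4 0]
After op 2 (out_shuffle): [7 8 2 5 3 4 6 0 1]
After op 3 (out_shuffle): [7 4 8 6 2 0 5 1 3]
Card 2 is at position 4.

Answer: 4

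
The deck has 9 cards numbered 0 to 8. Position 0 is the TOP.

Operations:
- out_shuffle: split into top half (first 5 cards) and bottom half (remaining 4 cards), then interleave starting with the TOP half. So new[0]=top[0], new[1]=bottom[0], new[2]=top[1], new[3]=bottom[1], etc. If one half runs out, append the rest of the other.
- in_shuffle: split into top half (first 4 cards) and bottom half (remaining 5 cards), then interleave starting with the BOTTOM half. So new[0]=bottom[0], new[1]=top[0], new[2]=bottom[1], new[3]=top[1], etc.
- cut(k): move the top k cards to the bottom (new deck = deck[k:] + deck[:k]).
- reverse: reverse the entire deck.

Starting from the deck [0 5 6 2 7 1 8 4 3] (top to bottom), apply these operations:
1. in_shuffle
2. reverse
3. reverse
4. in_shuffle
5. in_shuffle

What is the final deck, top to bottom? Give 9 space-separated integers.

After op 1 (in_shuffle): [7 0 1 5 8 6 4 2 3]
After op 2 (reverse): [3 2 4 6 8 5 1 0 7]
After op 3 (reverse): [7 0 1 5 8 6 4 2 3]
After op 4 (in_shuffle): [8 7 6 0 4 1 2 5 3]
After op 5 (in_shuffle): [4 8 1 7 2 6 5 0 3]

Answer: 4 8 1 7 2 6 5 0 3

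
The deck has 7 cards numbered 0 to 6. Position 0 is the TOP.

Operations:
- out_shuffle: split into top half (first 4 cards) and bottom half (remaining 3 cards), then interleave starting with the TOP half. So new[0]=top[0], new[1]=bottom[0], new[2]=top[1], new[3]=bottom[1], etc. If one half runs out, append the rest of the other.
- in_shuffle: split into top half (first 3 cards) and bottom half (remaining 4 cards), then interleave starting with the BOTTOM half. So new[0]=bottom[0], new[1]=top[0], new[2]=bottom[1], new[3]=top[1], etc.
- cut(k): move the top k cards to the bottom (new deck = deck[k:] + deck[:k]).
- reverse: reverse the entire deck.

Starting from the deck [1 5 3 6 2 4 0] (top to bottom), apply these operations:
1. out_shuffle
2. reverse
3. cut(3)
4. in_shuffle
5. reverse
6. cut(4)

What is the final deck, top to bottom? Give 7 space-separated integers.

After op 1 (out_shuffle): [1 2 5 4 3 0 6]
After op 2 (reverse): [6 0 3 4 5 2 1]
After op 3 (cut(3)): [4 5 2 1 6 0 3]
After op 4 (in_shuffle): [1 4 6 5 0 2 3]
After op 5 (reverse): [3 2 0 5 6 4 1]
After op 6 (cut(4)): [6 4 1 3 2 0 5]

Answer: 6 4 1 3 2 0 5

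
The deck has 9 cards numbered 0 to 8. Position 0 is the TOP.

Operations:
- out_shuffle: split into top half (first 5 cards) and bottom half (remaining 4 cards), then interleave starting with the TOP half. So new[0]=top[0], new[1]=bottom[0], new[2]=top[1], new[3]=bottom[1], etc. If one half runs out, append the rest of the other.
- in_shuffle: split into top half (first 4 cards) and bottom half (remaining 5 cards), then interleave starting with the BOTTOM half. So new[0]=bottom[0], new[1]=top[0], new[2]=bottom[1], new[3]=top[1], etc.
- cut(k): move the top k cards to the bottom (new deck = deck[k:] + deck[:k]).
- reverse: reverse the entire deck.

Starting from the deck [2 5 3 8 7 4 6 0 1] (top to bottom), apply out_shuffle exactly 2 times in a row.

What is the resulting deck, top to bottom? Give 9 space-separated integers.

Answer: 2 0 4 8 5 1 6 7 3

Derivation:
After op 1 (out_shuffle): [2 4 5 6 3 0 8 1 7]
After op 2 (out_shuffle): [2 0 4 8 5 1 6 7 3]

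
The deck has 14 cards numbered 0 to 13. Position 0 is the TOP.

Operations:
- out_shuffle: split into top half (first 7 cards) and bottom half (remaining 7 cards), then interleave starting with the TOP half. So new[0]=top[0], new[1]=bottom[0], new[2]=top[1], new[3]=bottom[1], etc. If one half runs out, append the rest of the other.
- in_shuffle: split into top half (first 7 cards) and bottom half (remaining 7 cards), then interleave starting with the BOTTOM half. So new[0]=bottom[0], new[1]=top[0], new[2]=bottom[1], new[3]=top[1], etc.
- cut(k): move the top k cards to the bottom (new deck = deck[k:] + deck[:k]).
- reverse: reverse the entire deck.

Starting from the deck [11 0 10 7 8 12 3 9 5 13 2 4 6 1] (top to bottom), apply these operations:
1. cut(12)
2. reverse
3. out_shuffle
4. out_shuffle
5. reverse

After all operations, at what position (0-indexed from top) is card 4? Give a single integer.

Answer: 13

Derivation:
After op 1 (cut(12)): [6 1 11 0 10 7 8 12 3 9 5 13 2 4]
After op 2 (reverse): [4 2 13 5 9 3 12 8 7 10 0 11 1 6]
After op 3 (out_shuffle): [4 8 2 7 13 10 5 0 9 11 3 1 12 6]
After op 4 (out_shuffle): [4 0 8 9 2 11 7 3 13 1 10 12 5 6]
After op 5 (reverse): [6 5 12 10 1 13 3 7 11 2 9 8 0 4]
Card 4 is at position 13.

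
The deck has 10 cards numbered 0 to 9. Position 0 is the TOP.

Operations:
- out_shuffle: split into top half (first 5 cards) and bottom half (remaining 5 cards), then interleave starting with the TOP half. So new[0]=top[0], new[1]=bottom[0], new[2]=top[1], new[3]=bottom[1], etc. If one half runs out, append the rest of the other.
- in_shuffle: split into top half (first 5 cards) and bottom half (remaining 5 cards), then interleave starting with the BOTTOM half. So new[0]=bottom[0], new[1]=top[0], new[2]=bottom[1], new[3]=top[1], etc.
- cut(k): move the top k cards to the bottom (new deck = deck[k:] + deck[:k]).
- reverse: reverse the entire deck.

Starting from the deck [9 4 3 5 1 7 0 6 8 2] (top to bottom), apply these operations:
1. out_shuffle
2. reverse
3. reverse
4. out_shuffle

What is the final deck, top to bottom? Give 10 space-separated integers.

Answer: 9 6 7 5 4 8 0 1 3 2

Derivation:
After op 1 (out_shuffle): [9 7 4 0 3 6 5 8 1 2]
After op 2 (reverse): [2 1 8 5 6 3 0 4 7 9]
After op 3 (reverse): [9 7 4 0 3 6 5 8 1 2]
After op 4 (out_shuffle): [9 6 7 5 4 8 0 1 3 2]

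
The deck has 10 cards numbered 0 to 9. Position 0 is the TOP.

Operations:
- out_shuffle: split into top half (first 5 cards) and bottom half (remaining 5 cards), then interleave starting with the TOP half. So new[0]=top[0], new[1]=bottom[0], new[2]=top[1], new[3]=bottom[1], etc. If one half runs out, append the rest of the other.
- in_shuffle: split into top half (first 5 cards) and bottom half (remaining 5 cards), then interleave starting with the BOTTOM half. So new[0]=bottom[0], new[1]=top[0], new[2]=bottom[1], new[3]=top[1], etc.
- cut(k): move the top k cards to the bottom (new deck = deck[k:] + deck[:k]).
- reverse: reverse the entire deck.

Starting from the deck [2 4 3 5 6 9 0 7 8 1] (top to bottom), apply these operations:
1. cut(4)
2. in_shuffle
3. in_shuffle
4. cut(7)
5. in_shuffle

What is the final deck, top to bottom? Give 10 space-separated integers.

Answer: 3 9 6 8 7 4 2 0 5 1

Derivation:
After op 1 (cut(4)): [6 9 0 7 8 1 2 4 3 5]
After op 2 (in_shuffle): [1 6 2 9 4 0 3 7 5 8]
After op 3 (in_shuffle): [0 1 3 6 7 2 5 9 8 4]
After op 4 (cut(7)): [9 8 4 0 1 3 6 7 2 5]
After op 5 (in_shuffle): [3 9 6 8 7 4 2 0 5 1]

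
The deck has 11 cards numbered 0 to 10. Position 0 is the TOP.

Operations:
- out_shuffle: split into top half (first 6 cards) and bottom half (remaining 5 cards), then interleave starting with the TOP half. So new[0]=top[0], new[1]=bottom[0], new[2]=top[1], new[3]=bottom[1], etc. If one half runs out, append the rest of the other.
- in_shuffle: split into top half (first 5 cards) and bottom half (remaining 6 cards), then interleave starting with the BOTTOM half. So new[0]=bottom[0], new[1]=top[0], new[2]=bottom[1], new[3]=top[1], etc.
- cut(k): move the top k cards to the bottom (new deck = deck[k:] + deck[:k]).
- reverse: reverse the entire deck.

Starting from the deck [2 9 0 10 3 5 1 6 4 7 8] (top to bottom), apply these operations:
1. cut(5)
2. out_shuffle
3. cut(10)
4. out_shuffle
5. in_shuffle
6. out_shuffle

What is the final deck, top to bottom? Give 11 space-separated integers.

Answer: 10 9 8 4 1 3 0 2 7 6 5

Derivation:
After op 1 (cut(5)): [5 1 6 4 7 8 2 9 0 10 3]
After op 2 (out_shuffle): [5 2 1 9 6 0 4 10 7 3 8]
After op 3 (cut(10)): [8 5 2 1 9 6 0 4 10 7 3]
After op 4 (out_shuffle): [8 0 5 4 2 10 1 7 9 3 6]
After op 5 (in_shuffle): [10 8 1 0 7 5 9 4 3 2 6]
After op 6 (out_shuffle): [10 9 8 4 1 3 0 2 7 6 5]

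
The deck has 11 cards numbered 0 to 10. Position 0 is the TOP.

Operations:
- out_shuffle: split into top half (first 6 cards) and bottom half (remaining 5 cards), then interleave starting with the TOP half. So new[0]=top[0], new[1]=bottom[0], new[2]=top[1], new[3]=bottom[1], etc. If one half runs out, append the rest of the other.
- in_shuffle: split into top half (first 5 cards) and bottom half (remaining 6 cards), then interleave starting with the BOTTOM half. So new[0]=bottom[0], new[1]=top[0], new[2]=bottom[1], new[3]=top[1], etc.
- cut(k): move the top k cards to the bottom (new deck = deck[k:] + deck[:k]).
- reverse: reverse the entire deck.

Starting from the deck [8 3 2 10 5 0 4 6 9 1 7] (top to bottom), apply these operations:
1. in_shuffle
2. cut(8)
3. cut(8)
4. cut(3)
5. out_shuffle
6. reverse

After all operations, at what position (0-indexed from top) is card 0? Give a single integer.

After op 1 (in_shuffle): [0 8 4 3 6 2 9 10 1 5 7]
After op 2 (cut(8)): [1 5 7 0 8 4 3 6 2 9 10]
After op 3 (cut(8)): [2 9 10 1 5 7 0 8 4 3 6]
After op 4 (cut(3)): [1 5 7 0 8 4 3 6 2 9 10]
After op 5 (out_shuffle): [1 3 5 6 7 2 0 9 8 10 4]
After op 6 (reverse): [4 10 8 9 0 2 7 6 5 3 1]
Card 0 is at position 4.

Answer: 4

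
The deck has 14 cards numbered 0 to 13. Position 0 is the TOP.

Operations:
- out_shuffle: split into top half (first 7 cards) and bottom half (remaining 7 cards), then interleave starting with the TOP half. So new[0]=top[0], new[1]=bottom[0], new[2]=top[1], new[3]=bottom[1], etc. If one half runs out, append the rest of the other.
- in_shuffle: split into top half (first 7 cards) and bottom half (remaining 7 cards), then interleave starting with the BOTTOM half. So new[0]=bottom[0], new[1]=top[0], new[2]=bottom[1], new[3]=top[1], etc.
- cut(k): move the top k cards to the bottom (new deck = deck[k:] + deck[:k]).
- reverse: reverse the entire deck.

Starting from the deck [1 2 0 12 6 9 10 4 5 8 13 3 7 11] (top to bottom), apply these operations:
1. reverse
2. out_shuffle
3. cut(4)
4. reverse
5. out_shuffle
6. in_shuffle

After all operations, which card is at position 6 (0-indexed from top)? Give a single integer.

After op 1 (reverse): [11 7 3 13 8 5 4 10 9 6 12 0 2 1]
After op 2 (out_shuffle): [11 10 7 9 3 6 13 12 8 0 5 2 4 1]
After op 3 (cut(4)): [3 6 13 12 8 0 5 2 4 1 11 10 7 9]
After op 4 (reverse): [9 7 10 11 1 4 2 5 0 8 12 13 6 3]
After op 5 (out_shuffle): [9 5 7 0 10 8 11 12 1 13 4 6 2 3]
After op 6 (in_shuffle): [12 9 1 5 13 7 4 0 6 10 2 8 3 11]
Position 6: card 4.

Answer: 4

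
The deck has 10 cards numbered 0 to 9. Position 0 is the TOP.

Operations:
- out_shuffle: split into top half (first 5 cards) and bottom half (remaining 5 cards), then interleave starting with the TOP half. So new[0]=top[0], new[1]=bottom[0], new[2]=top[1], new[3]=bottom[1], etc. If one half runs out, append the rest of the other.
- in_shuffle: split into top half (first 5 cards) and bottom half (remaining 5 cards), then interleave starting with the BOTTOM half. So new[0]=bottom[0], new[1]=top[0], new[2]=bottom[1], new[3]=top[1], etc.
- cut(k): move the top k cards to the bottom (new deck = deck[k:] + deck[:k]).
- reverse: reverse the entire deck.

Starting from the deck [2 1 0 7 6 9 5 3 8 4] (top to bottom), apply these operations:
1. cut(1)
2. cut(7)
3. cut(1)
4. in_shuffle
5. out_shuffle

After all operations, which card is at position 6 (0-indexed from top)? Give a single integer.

Answer: 2

Derivation:
After op 1 (cut(1)): [1 0 7 6 9 5 3 8 4 2]
After op 2 (cut(7)): [8 4 2 1 0 7 6 9 5 3]
After op 3 (cut(1)): [4 2 1 0 7 6 9 5 3 8]
After op 4 (in_shuffle): [6 4 9 2 5 1 3 0 8 7]
After op 5 (out_shuffle): [6 1 4 3 9 0 2 8 5 7]
Position 6: card 2.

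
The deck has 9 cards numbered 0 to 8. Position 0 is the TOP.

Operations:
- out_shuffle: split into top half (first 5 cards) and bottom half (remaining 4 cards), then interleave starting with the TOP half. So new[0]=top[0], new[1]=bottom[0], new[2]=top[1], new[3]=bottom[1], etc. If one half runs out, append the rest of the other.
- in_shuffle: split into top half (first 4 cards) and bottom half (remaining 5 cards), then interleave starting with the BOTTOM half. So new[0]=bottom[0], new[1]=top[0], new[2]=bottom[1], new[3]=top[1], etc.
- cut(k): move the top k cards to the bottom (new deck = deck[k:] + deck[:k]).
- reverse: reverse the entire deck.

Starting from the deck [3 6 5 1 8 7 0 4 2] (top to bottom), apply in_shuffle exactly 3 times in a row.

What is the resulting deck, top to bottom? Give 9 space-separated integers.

Answer: 4 0 7 8 1 5 6 3 2

Derivation:
After op 1 (in_shuffle): [8 3 7 6 0 5 4 1 2]
After op 2 (in_shuffle): [0 8 5 3 4 7 1 6 2]
After op 3 (in_shuffle): [4 0 7 8 1 5 6 3 2]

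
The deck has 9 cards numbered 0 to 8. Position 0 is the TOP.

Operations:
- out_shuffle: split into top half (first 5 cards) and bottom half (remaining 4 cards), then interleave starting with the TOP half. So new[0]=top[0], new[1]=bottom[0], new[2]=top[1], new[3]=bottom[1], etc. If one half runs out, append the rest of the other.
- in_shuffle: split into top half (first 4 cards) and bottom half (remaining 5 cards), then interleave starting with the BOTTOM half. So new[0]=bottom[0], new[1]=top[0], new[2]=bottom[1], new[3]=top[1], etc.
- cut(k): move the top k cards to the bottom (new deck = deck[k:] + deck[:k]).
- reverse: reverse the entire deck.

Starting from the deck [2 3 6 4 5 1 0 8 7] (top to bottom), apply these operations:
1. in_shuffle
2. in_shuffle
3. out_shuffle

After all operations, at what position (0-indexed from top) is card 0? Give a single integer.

Answer: 0

Derivation:
After op 1 (in_shuffle): [5 2 1 3 0 6 8 4 7]
After op 2 (in_shuffle): [0 5 6 2 8 1 4 3 7]
After op 3 (out_shuffle): [0 1 5 4 6 3 2 7 8]
Card 0 is at position 0.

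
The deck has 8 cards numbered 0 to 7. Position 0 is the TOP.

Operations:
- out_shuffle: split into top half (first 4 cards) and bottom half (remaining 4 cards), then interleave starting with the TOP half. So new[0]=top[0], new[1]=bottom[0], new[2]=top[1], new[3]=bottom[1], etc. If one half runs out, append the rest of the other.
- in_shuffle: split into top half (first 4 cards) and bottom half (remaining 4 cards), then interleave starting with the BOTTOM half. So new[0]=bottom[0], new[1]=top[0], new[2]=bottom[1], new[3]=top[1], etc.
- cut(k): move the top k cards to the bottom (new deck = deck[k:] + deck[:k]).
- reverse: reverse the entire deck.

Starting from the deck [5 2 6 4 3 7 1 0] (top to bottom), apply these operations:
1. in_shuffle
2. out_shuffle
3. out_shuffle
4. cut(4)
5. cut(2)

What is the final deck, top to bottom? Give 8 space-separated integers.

Answer: 6 4 3 7 1 0 5 2

Derivation:
After op 1 (in_shuffle): [3 5 7 2 1 6 0 4]
After op 2 (out_shuffle): [3 1 5 6 7 0 2 4]
After op 3 (out_shuffle): [3 7 1 0 5 2 6 4]
After op 4 (cut(4)): [5 2 6 4 3 7 1 0]
After op 5 (cut(2)): [6 4 3 7 1 0 5 2]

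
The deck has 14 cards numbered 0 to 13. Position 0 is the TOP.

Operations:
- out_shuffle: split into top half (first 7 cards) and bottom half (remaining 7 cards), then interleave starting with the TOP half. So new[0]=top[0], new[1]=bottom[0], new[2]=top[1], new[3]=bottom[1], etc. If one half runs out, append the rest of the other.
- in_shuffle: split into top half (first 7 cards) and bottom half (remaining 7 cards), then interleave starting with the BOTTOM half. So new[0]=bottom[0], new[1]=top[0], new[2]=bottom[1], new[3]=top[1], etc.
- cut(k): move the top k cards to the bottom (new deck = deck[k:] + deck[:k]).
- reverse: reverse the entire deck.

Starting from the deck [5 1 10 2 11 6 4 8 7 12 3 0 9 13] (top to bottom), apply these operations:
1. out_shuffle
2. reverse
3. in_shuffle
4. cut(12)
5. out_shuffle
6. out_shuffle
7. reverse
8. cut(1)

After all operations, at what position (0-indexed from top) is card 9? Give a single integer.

After op 1 (out_shuffle): [5 8 1 7 10 12 2 3 11 0 6 9 4 13]
After op 2 (reverse): [13 4 9 6 0 11 3 2 12 10 7 1 8 5]
After op 3 (in_shuffle): [2 13 12 4 10 9 7 6 1 0 8 11 5 3]
After op 4 (cut(12)): [5 3 2 13 12 4 10 9 7 6 1 0 8 11]
After op 5 (out_shuffle): [5 9 3 7 2 6 13 1 12 0 4 8 10 11]
After op 6 (out_shuffle): [5 1 9 12 3 0 7 4 2 8 6 10 13 11]
After op 7 (reverse): [11 13 10 6 8 2 4 7 0 3 12 9 1 5]
After op 8 (cut(1)): [13 10 6 8 2 4 7 0 3 12 9 1 5 11]
Card 9 is at position 10.

Answer: 10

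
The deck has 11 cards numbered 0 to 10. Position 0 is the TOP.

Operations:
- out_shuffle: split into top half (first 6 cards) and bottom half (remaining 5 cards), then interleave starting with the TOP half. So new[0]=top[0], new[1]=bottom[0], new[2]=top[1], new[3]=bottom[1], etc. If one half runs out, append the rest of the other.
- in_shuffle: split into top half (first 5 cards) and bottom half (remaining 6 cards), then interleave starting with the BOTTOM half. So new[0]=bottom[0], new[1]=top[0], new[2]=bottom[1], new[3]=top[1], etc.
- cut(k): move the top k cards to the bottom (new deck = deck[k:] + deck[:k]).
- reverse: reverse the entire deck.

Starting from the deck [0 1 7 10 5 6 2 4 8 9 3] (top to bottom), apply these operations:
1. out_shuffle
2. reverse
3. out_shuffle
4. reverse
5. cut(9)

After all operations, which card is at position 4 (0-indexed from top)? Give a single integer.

Answer: 10

Derivation:
After op 1 (out_shuffle): [0 2 1 4 7 8 10 9 5 3 6]
After op 2 (reverse): [6 3 5 9 10 8 7 4 1 2 0]
After op 3 (out_shuffle): [6 7 3 4 5 1 9 2 10 0 8]
After op 4 (reverse): [8 0 10 2 9 1 5 4 3 7 6]
After op 5 (cut(9)): [7 6 8 0 10 2 9 1 5 4 3]
Position 4: card 10.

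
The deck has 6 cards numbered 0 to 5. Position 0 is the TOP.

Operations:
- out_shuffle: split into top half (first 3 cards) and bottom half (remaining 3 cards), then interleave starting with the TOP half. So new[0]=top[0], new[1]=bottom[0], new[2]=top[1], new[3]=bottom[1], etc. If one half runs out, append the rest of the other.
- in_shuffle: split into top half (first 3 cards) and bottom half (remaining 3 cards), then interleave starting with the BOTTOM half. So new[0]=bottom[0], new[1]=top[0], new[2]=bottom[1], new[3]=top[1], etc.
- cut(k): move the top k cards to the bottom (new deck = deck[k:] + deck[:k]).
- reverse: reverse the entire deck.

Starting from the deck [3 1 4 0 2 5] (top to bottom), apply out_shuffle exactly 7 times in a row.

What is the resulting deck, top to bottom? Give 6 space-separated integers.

Answer: 3 4 2 1 0 5

Derivation:
After op 1 (out_shuffle): [3 0 1 2 4 5]
After op 2 (out_shuffle): [3 2 0 4 1 5]
After op 3 (out_shuffle): [3 4 2 1 0 5]
After op 4 (out_shuffle): [3 1 4 0 2 5]
After op 5 (out_shuffle): [3 0 1 2 4 5]
After op 6 (out_shuffle): [3 2 0 4 1 5]
After op 7 (out_shuffle): [3 4 2 1 0 5]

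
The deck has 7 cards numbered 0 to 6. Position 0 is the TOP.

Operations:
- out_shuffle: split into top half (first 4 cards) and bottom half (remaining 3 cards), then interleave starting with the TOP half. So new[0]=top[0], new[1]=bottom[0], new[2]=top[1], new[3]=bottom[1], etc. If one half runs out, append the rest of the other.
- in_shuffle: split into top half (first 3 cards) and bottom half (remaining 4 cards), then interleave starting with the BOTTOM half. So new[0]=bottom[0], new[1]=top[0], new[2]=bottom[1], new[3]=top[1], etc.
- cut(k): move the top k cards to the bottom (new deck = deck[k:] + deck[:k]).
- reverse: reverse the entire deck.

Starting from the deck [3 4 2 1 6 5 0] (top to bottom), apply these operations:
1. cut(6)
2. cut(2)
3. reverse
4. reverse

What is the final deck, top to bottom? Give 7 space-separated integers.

Answer: 4 2 1 6 5 0 3

Derivation:
After op 1 (cut(6)): [0 3 4 2 1 6 5]
After op 2 (cut(2)): [4 2 1 6 5 0 3]
After op 3 (reverse): [3 0 5 6 1 2 4]
After op 4 (reverse): [4 2 1 6 5 0 3]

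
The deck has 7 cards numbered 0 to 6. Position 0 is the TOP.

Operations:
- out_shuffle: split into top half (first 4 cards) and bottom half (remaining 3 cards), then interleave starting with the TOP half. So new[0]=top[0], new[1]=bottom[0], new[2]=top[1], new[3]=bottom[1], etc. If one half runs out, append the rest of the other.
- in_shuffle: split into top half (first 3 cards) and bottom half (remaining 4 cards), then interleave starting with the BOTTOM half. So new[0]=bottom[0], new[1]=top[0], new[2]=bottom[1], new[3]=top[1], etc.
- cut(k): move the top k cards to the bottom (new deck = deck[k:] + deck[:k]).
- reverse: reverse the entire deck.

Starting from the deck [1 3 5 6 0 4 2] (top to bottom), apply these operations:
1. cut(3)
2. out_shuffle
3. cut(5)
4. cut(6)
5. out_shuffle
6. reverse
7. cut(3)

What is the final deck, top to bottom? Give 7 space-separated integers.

After op 1 (cut(3)): [6 0 4 2 1 3 5]
After op 2 (out_shuffle): [6 1 0 3 4 5 2]
After op 3 (cut(5)): [5 2 6 1 0 3 4]
After op 4 (cut(6)): [4 5 2 6 1 0 3]
After op 5 (out_shuffle): [4 1 5 0 2 3 6]
After op 6 (reverse): [6 3 2 0 5 1 4]
After op 7 (cut(3)): [0 5 1 4 6 3 2]

Answer: 0 5 1 4 6 3 2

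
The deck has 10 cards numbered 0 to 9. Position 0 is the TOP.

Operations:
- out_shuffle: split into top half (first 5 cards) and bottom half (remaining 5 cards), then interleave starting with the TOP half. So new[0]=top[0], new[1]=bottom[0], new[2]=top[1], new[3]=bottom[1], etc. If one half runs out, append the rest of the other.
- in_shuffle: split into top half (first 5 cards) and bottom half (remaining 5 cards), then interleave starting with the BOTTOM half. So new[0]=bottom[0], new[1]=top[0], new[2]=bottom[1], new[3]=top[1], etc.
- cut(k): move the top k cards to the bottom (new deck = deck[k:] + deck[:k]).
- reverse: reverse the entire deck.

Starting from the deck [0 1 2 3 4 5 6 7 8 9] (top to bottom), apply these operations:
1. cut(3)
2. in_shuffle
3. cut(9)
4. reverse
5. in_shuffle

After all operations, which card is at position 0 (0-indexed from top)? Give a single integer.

After op 1 (cut(3)): [3 4 5 6 7 8 9 0 1 2]
After op 2 (in_shuffle): [8 3 9 4 0 5 1 6 2 7]
After op 3 (cut(9)): [7 8 3 9 4 0 5 1 6 2]
After op 4 (reverse): [2 6 1 5 0 4 9 3 8 7]
After op 5 (in_shuffle): [4 2 9 6 3 1 8 5 7 0]
Position 0: card 4.

Answer: 4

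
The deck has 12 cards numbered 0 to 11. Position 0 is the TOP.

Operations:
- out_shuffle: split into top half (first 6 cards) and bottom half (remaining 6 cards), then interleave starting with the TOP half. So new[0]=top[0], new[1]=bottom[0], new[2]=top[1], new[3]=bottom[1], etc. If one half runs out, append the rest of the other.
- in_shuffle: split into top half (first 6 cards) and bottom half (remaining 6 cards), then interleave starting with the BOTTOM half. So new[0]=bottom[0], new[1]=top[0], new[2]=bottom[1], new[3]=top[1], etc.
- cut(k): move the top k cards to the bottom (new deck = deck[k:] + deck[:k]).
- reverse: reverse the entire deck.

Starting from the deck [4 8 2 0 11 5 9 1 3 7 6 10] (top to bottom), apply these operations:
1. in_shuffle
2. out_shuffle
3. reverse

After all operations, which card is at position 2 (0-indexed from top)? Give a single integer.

After op 1 (in_shuffle): [9 4 1 8 3 2 7 0 6 11 10 5]
After op 2 (out_shuffle): [9 7 4 0 1 6 8 11 3 10 2 5]
After op 3 (reverse): [5 2 10 3 11 8 6 1 0 4 7 9]
Position 2: card 10.

Answer: 10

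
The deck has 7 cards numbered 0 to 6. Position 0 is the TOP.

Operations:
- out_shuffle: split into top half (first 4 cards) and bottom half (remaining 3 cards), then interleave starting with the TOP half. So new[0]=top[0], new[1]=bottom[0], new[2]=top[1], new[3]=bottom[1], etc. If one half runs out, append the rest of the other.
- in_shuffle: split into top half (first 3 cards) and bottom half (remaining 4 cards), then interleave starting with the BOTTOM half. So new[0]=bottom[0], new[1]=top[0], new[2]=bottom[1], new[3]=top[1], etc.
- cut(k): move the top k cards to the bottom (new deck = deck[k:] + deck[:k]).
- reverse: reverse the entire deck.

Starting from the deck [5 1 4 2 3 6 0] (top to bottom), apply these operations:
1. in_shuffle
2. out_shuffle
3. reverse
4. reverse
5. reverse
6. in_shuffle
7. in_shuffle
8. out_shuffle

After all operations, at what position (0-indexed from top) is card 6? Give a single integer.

Answer: 4

Derivation:
After op 1 (in_shuffle): [2 5 3 1 6 4 0]
After op 2 (out_shuffle): [2 6 5 4 3 0 1]
After op 3 (reverse): [1 0 3 4 5 6 2]
After op 4 (reverse): [2 6 5 4 3 0 1]
After op 5 (reverse): [1 0 3 4 5 6 2]
After op 6 (in_shuffle): [4 1 5 0 6 3 2]
After op 7 (in_shuffle): [0 4 6 1 3 5 2]
After op 8 (out_shuffle): [0 3 4 5 6 2 1]
Card 6 is at position 4.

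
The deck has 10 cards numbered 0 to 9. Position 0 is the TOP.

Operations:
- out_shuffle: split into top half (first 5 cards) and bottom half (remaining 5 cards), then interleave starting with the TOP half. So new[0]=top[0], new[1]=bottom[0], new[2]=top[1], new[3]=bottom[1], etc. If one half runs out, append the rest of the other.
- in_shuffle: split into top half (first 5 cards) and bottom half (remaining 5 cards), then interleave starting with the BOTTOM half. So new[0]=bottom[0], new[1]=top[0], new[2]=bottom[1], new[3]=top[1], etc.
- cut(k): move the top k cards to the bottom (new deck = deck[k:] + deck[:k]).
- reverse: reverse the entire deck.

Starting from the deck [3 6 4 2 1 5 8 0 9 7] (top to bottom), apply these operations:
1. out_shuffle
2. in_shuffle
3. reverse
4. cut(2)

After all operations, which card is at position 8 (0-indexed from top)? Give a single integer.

Answer: 4

Derivation:
After op 1 (out_shuffle): [3 5 6 8 4 0 2 9 1 7]
After op 2 (in_shuffle): [0 3 2 5 9 6 1 8 7 4]
After op 3 (reverse): [4 7 8 1 6 9 5 2 3 0]
After op 4 (cut(2)): [8 1 6 9 5 2 3 0 4 7]
Position 8: card 4.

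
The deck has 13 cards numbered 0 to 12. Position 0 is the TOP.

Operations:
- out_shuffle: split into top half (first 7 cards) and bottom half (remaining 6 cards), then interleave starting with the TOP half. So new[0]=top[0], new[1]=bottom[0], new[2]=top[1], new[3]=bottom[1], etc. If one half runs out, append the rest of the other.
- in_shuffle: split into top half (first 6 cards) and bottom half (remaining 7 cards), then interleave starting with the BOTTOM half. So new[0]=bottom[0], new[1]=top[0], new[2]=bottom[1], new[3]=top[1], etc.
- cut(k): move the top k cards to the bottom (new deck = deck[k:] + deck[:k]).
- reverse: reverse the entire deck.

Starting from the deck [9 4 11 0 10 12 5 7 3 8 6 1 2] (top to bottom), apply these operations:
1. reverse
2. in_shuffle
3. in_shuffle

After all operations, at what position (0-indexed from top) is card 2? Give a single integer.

Answer: 3

Derivation:
After op 1 (reverse): [2 1 6 8 3 7 5 12 10 0 11 4 9]
After op 2 (in_shuffle): [5 2 12 1 10 6 0 8 11 3 4 7 9]
After op 3 (in_shuffle): [0 5 8 2 11 12 3 1 4 10 7 6 9]
Card 2 is at position 3.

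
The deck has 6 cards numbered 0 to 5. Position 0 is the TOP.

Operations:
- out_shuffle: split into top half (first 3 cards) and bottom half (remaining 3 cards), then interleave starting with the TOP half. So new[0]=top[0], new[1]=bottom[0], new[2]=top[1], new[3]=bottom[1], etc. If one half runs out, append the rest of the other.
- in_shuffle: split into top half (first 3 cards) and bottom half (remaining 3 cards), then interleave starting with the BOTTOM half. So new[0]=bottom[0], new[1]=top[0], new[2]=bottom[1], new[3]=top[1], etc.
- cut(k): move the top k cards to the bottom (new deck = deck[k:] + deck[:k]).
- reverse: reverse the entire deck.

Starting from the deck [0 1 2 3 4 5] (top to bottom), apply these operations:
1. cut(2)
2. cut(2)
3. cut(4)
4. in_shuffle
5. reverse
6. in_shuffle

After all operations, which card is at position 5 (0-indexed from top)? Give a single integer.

After op 1 (cut(2)): [2 3 4 5 0 1]
After op 2 (cut(2)): [4 5 0 1 2 3]
After op 3 (cut(4)): [2 3 4 5 0 1]
After op 4 (in_shuffle): [5 2 0 3 1 4]
After op 5 (reverse): [4 1 3 0 2 5]
After op 6 (in_shuffle): [0 4 2 1 5 3]
Position 5: card 3.

Answer: 3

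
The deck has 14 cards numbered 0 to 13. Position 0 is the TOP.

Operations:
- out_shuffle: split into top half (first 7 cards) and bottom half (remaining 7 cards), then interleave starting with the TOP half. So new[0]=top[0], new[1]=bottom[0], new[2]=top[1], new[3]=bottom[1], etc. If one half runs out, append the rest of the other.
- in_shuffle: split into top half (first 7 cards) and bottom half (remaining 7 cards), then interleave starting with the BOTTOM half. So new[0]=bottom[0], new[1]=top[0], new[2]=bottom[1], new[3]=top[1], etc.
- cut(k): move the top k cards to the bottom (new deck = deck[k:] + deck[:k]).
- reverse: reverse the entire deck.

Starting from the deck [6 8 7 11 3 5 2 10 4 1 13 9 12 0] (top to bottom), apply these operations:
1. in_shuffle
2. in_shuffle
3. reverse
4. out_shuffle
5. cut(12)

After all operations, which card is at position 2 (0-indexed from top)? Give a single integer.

Answer: 13

Derivation:
After op 1 (in_shuffle): [10 6 4 8 1 7 13 11 9 3 12 5 0 2]
After op 2 (in_shuffle): [11 10 9 6 3 4 12 8 5 1 0 7 2 13]
After op 3 (reverse): [13 2 7 0 1 5 8 12 4 3 6 9 10 11]
After op 4 (out_shuffle): [13 12 2 4 7 3 0 6 1 9 5 10 8 11]
After op 5 (cut(12)): [8 11 13 12 2 4 7 3 0 6 1 9 5 10]
Position 2: card 13.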